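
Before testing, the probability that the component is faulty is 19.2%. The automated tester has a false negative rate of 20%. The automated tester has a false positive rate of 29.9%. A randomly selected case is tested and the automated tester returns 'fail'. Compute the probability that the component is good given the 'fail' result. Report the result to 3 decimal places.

P(¬H | E) ≈ 0.611

Let H be the event that the component is faulty. P(H) = 0.192, so P(¬H) = 0.808. With E the 'fail' result, P(E|H) = 0.8 and P(E|¬H) = 0.299.
P(E) = 0.8·0.192 + 0.299·0.808 = 0.15360 + 0.24159 = 0.39519.
By Bayes' theorem, P(H|E) = 0.15360 / 0.39519 = 0.389. Hence P(¬H|E) = 1 − 0.389 = 0.611.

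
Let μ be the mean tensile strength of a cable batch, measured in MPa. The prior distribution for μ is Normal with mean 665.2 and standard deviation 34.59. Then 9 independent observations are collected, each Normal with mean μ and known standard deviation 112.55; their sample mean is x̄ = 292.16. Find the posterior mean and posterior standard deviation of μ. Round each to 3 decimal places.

Prior precision 1/τ₀² = 1/34.59² = 0.00083579; data precision n/σ² = 9/112.55² = 0.00071048.
Posterior precision = 0.00083579 + 0.00071048 = 0.00154627, giving posterior SD = 1/√0.00154627 = 25.431.
Posterior mean = (0.00083579·665.2 + 0.00071048·292.16) / 0.00154627 = 493.796.

Posterior mean ≈ 493.796; posterior SD ≈ 25.431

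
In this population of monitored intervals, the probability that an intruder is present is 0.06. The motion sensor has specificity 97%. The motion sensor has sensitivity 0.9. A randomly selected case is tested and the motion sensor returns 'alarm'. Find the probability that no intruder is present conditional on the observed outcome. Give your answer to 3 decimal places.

P(¬H | E) ≈ 0.343

Write H for 'an intruder is present'. Prior odds H:¬H = 0.06/0.94 = 0.063830. For the 'alarm' outcome, the likelihood ratio is 0.9/0.03 = 30.000.
Posterior odds = 0.063830 × 30.000 = 1.9149, so P(H|E) = 1.9149/(1+1.9149) = 0.657. Then P(¬H|E) = 1 − 0.657 = 0.343.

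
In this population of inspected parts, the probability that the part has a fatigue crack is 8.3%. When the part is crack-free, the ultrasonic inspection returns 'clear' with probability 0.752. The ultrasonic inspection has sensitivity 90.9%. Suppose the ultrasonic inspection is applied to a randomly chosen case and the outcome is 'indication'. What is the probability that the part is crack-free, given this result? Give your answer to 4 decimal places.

Let H be the event that the part has a fatigue crack. P(H) = 0.083, so P(¬H) = 0.917. With E the 'indication' result, P(E|H) = 0.909 and P(E|¬H) = 0.248.
P(E) = 0.909·0.083 + 0.248·0.917 = 0.075447 + 0.22742 = 0.30286.
By Bayes' theorem, P(H|E) = 0.075447 / 0.30286 = 0.2491. Hence P(¬H|E) = 1 − 0.2491 = 0.7509.

P(¬H | E) ≈ 0.7509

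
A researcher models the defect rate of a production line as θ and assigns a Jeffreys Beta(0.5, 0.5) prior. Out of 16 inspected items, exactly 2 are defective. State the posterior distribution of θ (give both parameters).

The binomial likelihood is conjugate to the Beta prior: with 2 successes and 14 failures, the posterior is Beta(0.5+2, 0.5+14) = Beta(2.5, 14.5).

Posterior: Beta(2.5, 14.5)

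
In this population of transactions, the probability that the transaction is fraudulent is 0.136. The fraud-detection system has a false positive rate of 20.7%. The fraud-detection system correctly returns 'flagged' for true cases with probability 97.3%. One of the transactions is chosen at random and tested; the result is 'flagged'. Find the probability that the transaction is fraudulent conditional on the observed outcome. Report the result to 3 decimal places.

Write H for 'the transaction is fraudulent'. Prior odds H:¬H = 0.136/0.864 = 0.15741. For the 'flagged' outcome, the likelihood ratio is 0.973/0.207 = 4.7005.
Posterior odds = 0.15741 × 4.7005 = 0.73989, so P(H|E) = 0.73989/(1+0.73989) = 0.425.

P(H | E) ≈ 0.425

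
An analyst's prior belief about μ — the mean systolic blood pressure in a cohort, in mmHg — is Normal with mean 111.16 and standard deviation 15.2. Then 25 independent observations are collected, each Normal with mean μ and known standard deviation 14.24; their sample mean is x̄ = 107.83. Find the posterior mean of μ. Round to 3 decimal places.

With known σ, the Normal prior is conjugate. Weight on the data is w = (n/σ²)/(n/σ² + 1/τ₀²) = 0.123288/(0.123288+0.00432825) = 0.96608.
Posterior mean = w·x̄ + (1−w)·μ₀ = 0.96608·107.83 + 0.033916·111.16 = 107.943.

Posterior mean ≈ 107.943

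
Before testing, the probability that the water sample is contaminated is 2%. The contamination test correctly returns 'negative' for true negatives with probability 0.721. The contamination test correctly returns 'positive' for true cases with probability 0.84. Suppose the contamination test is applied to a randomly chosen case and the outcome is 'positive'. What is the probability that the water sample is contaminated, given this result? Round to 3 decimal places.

Write H for 'the water sample is contaminated'. Prior odds H:¬H = 0.02/0.98 = 0.020408. For the 'positive' outcome, the likelihood ratio is 0.84/0.279 = 3.0108.
Posterior odds = 0.020408 × 3.0108 = 0.061444, so P(H|E) = 0.061444/(1+0.061444) = 0.058.

P(H | E) ≈ 0.058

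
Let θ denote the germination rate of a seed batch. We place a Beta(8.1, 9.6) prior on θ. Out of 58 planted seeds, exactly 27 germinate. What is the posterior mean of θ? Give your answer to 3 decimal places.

Posterior mean ≈ 0.464

Observing 27 successes and 31 failures updates Beta(8.1, 9.6) by adding the success and failure counts to the two shape parameters: α = 8.1+27 = 35.1, β = 9.6+31 = 40.6.
Posterior mean = α/(α+β) = 35.1/75.7 = 0.464.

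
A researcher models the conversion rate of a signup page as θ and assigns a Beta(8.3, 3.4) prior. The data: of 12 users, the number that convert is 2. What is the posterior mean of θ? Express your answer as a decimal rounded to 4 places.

Posterior mean ≈ 0.4346

The binomial likelihood is conjugate to the Beta prior: with 2 successes and 10 failures, the posterior is Beta(8.3+2, 3.4+10) = Beta(10.3, 13.4).
Posterior mean = α/(α+β) = 10.3/23.7 = 0.4346.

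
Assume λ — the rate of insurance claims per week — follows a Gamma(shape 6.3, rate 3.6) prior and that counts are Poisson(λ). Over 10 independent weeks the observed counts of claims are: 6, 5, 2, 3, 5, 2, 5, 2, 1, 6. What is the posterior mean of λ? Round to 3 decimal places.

Posterior mean ≈ 3.184

The Poisson likelihood adds the total count to the shape and the number of exposure periods to the rate. Here ∑xᵢ = 37 and n = 10, so shape 6.3→43.3 and rate 3.6→13.6.
E[λ | data] = 43.3/13.6 = 3.184.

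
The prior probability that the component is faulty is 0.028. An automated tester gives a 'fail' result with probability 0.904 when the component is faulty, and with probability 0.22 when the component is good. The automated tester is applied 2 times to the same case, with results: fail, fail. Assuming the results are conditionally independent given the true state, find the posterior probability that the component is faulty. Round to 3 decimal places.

Let H be the event that the component is faulty; start with P(H) = 0.028. P('fail'|H) = 0.904, P('fail'|¬H) = 0.22.
Update on result 1 ('fail'): P(H) ← 0.904·0.0280 / (0.904·0.0280 + 0.22·0.9720) = 0.025312/0.23915 = 0.1058.
Update on result 2 ('fail'): P(H) ← 0.904·0.1058 / (0.904·0.1058 + 0.22·0.8942) = 0.095680/0.29239 = 0.3272.

Posterior P(H) ≈ 0.327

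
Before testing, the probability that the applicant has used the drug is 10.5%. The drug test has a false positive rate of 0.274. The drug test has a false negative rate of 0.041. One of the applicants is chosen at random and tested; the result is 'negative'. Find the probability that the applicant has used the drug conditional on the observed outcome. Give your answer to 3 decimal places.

Write H for 'the applicant has used the drug'. Prior odds H:¬H = 0.105/0.895 = 0.11732. For the 'negative' outcome, the likelihood ratio is 0.041/0.726 = 0.056474.
Posterior odds = 0.11732 × 0.056474 = 0.0066254, so P(H|E) = 0.0066254/(1+0.0066254) = 0.007.

P(H | E) ≈ 0.007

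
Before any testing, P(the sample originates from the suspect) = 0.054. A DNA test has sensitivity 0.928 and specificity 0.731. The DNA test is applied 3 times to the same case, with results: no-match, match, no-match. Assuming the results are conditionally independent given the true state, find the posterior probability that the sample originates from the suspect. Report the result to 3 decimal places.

Posterior P(H) ≈ 0.002

With H the event that the sample originates from the suspect, the joint likelihood of the observed sequence is P(data|H) = 0.072·0.928·0.072 = 0.0048108 and P(data|¬H) = 0.731·0.269·0.731 = 0.14374.
Bayes: P(H|data) = 0.054·0.0048108 / (0.054·0.0048108 + 0.946·0.14374) = 0.00025978/0.13624 = 0.0019.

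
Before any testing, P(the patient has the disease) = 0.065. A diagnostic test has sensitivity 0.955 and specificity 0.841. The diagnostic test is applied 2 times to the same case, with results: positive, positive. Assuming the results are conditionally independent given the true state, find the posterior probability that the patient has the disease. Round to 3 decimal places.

Posterior P(H) ≈ 0.715

With H the event that the patient has the disease, the joint likelihood of the observed sequence is P(data|H) = 0.955·0.955 = 0.91202 and P(data|¬H) = 0.159·0.159 = 0.025281.
Bayes: P(H|data) = 0.065·0.91202 / (0.065·0.91202 + 0.935·0.025281) = 0.059282/0.082919 = 0.7149.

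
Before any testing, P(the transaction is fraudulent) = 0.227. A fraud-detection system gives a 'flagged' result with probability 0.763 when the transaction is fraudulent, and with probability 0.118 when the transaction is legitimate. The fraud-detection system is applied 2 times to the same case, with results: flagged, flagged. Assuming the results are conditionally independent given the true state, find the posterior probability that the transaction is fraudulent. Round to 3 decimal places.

Posterior P(H) ≈ 0.925

Let H be the event that the transaction is fraudulent; start with P(H) = 0.227. P('flagged'|H) = 0.763, P('flagged'|¬H) = 0.118.
Update on result 1 ('flagged'): P(H) ← 0.763·0.2270 / (0.763·0.2270 + 0.118·0.7730) = 0.17320/0.26442 = 0.6550.
Update on result 2 ('flagged'): P(H) ← 0.763·0.6550 / (0.763·0.6550 + 0.118·0.3450) = 0.49979/0.54050 = 0.9247.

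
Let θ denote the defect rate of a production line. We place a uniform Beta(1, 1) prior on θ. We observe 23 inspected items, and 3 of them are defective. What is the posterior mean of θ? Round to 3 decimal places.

Observing 3 successes and 20 failures updates Beta(1, 1) by adding the success and failure counts to the two shape parameters: α = 1+3 = 4, β = 1+20 = 21.
E[θ | data] = 4/(4+21) = 0.160.

Posterior mean ≈ 0.160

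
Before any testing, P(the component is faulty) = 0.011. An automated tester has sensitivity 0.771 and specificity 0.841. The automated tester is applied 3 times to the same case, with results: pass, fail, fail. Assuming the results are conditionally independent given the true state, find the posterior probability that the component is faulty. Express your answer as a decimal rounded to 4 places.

Posterior P(H) ≈ 0.0665

With H the event that the component is faulty, the joint likelihood of the observed sequence is P(data|H) = 0.229·0.771·0.771 = 0.13613 and P(data|¬H) = 0.841·0.159·0.159 = 0.021261.
Bayes: P(H|data) = 0.011·0.13613 / (0.011·0.13613 + 0.989·0.021261) = 0.0014974/0.022525 = 0.0665.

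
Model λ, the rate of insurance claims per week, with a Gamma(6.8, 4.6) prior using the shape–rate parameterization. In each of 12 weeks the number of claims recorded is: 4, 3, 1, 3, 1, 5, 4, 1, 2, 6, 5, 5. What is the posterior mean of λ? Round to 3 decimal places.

Posterior mean ≈ 2.819

Total count ∑xᵢ = 40 over n = 12 weeks.
Gamma is conjugate to the Poisson likelihood: posterior is Gamma(shape = 6.8+40 = 46.8, rate = 4.6+12 = 16.6).
Posterior mean = shape/rate = 46.8/16.6 = 2.819.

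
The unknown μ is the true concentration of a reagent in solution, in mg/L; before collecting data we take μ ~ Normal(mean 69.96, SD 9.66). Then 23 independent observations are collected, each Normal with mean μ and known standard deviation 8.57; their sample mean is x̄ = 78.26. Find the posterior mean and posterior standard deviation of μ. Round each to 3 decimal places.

Posterior mean ≈ 77.985; posterior SD ≈ 1.757

Prior precision 1/τ₀² = 1/9.66² = 0.0107163; data precision n/σ² = 23/8.57² = 0.313160.
Posterior precision = 0.0107163 + 0.313160 = 0.323876, giving posterior SD = 1/√0.323876 = 1.757.
Posterior mean = (0.0107163·69.96 + 0.313160·78.26) / 0.323876 = 77.985.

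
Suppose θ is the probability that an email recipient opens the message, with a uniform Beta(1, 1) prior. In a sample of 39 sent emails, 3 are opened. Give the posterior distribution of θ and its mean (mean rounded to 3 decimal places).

Posterior: Beta(4, 37); mean ≈ 0.098

Observing 3 successes and 36 failures updates Beta(1, 1) by adding the success and failure counts to the two shape parameters: α = 1+3 = 4, β = 1+36 = 37.
E[θ | data] = 4/(4+37) = 0.098.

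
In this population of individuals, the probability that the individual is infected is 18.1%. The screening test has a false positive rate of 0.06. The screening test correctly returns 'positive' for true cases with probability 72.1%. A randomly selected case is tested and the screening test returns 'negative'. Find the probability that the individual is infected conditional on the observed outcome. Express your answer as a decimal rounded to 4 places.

P(H | E) ≈ 0.0616

Write H for 'the individual is infected'. Prior odds H:¬H = 0.181/0.819 = 0.22100. For the 'negative' outcome, the likelihood ratio is 0.279/0.94 = 0.29681.
Posterior odds = 0.22100 × 0.29681 = 0.065595, so P(H|E) = 0.065595/(1+0.065595) = 0.0616.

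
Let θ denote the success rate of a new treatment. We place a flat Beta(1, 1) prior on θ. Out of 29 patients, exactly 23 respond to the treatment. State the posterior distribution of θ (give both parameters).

Posterior: Beta(24, 7)

The binomial likelihood is conjugate to the Beta prior: with 23 successes and 6 failures, the posterior is Beta(1+23, 1+6) = Beta(24, 7).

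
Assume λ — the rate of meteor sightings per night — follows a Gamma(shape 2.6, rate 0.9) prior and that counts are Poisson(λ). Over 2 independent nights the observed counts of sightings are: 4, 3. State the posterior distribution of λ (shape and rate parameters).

Posterior: Gamma(shape=9.6, rate=2.9)

The Poisson likelihood adds the total count to the shape and the number of exposure periods to the rate. Here ∑xᵢ = 7 and n = 2, so shape 2.6→9.6 and rate 0.9→2.9.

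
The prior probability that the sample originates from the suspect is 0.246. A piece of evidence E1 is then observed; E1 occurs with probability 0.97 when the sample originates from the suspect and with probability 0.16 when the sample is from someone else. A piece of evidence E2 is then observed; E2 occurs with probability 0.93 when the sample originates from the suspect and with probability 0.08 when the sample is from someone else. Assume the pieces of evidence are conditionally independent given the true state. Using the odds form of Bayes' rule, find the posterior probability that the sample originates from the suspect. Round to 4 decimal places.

Posterior probability ≈ 0.9583

Prior odds = 0.246/(1−0.246) = 0.32626. In log-odds, ln(0.32626) = -1.1201.
Add log likelihood ratios: ln(6.0625) + ln(11.625) = 4.2553.
Posterior log-odds = 3.1352, so posterior odds = exp(3.1352) = 22.994. Converting, P(H|E) = 22.994/23.994 = 0.9583.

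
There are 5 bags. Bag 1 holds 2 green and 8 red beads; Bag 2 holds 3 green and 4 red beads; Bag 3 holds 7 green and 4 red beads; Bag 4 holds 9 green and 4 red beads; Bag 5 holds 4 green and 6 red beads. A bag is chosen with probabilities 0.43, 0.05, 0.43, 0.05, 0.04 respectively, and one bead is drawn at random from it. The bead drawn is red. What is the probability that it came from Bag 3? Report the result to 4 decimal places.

Posterior probability ≈ 0.2751

Tabulate prior·likelihood by source: [1] prior 0.43, lik 0.8, product 0.3440; [2] prior 0.05, lik 0.5714, product 0.02857; [3] prior 0.43, lik 0.3636, product 0.1564; [4] prior 0.05, lik 0.3077, product 0.01538; [5] prior 0.04, lik 0.6, product 0.02400.
Normalizing constant = 0.56832; the posterior for Bag 3 is its product over the sum, 0.1564/0.56832 = 0.2751.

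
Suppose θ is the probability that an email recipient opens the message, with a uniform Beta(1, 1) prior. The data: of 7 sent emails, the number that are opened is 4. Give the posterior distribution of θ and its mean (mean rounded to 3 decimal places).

Posterior: Beta(5, 4); mean ≈ 0.556

The binomial likelihood is conjugate to the Beta prior: with 4 successes and 3 failures, the posterior is Beta(1+4, 1+3) = Beta(5, 4).
Posterior mean = α/(α+β) = 5/9 = 0.556.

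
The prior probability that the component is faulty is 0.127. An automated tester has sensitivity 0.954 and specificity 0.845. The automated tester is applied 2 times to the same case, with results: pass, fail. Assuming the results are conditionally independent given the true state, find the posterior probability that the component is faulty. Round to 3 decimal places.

Posterior P(H) ≈ 0.046

With H the event that the component is faulty, the joint likelihood of the observed sequence is P(data|H) = 0.046·0.954 = 0.043884 and P(data|¬H) = 0.845·0.155 = 0.13098.
Bayes: P(H|data) = 0.127·0.043884 / (0.127·0.043884 + 0.873·0.13098) = 0.0055733/0.11991 = 0.0465.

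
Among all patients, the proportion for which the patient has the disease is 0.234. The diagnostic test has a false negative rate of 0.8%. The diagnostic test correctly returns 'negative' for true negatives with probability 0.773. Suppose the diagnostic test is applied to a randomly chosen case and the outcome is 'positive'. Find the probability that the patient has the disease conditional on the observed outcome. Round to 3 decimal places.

Write H for 'the patient has the disease'. Prior odds H:¬H = 0.234/0.766 = 0.30548. For the 'positive' outcome, the likelihood ratio is 0.992/0.227 = 4.3700.
Posterior odds = 0.30548 × 4.3700 = 1.3350, so P(H|E) = 1.3350/(1+1.3350) = 0.572.

P(H | E) ≈ 0.572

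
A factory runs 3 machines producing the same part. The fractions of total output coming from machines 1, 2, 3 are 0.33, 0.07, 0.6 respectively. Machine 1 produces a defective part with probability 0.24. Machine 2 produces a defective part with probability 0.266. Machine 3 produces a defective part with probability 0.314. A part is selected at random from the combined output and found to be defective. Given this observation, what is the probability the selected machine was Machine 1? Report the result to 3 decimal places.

P(defective|M1) = 0.24; P(defective|M2) = 0.266; P(defective|M3) = 0.314.
Prior × likelihood for each source: 0.33·0.24=0.07920, 0.07·0.266=0.01862, 0.6·0.314=0.1884. Summing gives P(defective) = 0.28622.
P(Machine 1 | defective) = 0.07920 / 0.28622 = 0.277.

Posterior probability ≈ 0.277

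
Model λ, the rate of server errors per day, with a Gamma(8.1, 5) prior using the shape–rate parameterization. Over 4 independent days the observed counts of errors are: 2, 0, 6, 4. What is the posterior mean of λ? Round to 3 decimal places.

The Poisson likelihood adds the total count to the shape and the number of exposure periods to the rate. Here ∑xᵢ = 12 and n = 4, so shape 8.1→20.1 and rate 5→9.
Posterior mean = shape/rate = 20.1/9 = 2.233.

Posterior mean ≈ 2.233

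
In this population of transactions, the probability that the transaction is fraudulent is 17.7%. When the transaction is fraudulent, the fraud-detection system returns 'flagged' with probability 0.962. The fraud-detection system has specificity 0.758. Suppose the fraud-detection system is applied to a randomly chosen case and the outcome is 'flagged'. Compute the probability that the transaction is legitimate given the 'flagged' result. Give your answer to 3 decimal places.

Write H for 'the transaction is fraudulent'. Prior odds H:¬H = 0.177/0.823 = 0.21507. For the 'flagged' outcome, the likelihood ratio is 0.962/0.242 = 3.9752.
Posterior odds = 0.21507 × 3.9752 = 0.85494, so P(H|E) = 0.85494/(1+0.85494) = 0.461. Then P(¬H|E) = 1 − 0.461 = 0.539.

P(¬H | E) ≈ 0.539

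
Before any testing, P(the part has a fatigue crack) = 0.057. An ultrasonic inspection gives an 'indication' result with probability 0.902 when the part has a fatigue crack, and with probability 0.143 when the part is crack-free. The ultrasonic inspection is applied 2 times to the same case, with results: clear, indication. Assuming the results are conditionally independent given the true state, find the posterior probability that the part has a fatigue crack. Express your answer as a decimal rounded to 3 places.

Posterior P(H) ≈ 0.042

Let H be the event that the part has a fatigue crack; start with P(H) = 0.057. P('indication'|H) = 0.902, P('indication'|¬H) = 0.143.
Update on result 1 ('clear'): P(H) ← 0.098·0.0570 / (0.098·0.0570 + 0.857·0.9430) = 0.0055860/0.81374 = 0.0069.
Update on result 2 ('indication'): P(H) ← 0.902·0.0069 / (0.902·0.0069 + 0.143·0.9931) = 0.0061919/0.14821 = 0.0418.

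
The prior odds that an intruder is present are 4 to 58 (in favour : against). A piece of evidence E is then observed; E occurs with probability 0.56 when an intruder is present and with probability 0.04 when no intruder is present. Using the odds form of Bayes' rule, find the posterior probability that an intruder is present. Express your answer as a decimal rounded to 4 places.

Posterior probability ≈ 0.4912

Prior odds = 4/58 = 0.068966.
Likelihood ratio for E = 0.56/0.04 = 14.000.
Posterior odds = prior odds × LR = 0.96552.
Posterior probability = odds/(1+odds) = 0.96552/1.9655 = 0.4912.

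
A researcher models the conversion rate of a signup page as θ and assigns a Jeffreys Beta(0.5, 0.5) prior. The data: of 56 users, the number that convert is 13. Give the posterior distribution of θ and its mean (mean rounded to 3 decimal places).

The binomial likelihood is conjugate to the Beta prior: with 13 successes and 43 failures, the posterior is Beta(0.5+13, 0.5+43) = Beta(13.5, 43.5).
E[θ | data] = 13.5/(13.5+43.5) = 0.237.

Posterior: Beta(13.5, 43.5); mean ≈ 0.237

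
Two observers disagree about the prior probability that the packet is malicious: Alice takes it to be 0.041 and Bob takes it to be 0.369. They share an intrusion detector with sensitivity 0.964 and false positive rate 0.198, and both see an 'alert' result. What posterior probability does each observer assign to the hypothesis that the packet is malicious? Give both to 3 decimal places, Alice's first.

Alice: 0.172; Bob: 0.740

The likelihood ratio for an 'alert' result is 0.964/0.198 = 4.8687.
Alice: prior odds 0.041/0.959 = 0.042753; posterior odds 0.20815; posterior probability 0.172.
Bob: prior odds 0.369/0.631 = 0.58479; posterior odds 2.8471; posterior probability 0.740.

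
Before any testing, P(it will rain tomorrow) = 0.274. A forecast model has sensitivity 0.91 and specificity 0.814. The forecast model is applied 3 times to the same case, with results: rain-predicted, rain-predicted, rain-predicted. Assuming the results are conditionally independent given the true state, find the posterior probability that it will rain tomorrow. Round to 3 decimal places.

Posterior P(H) ≈ 0.978

With H the event that it will rain tomorrow, the joint likelihood of the observed sequence is P(data|H) = 0.91·0.91·0.91 = 0.75357 and P(data|¬H) = 0.186·0.186·0.186 = 0.0064349.
Bayes: P(H|data) = 0.274·0.75357 / (0.274·0.75357 + 0.726·0.0064349) = 0.20648/0.21115 = 0.9779.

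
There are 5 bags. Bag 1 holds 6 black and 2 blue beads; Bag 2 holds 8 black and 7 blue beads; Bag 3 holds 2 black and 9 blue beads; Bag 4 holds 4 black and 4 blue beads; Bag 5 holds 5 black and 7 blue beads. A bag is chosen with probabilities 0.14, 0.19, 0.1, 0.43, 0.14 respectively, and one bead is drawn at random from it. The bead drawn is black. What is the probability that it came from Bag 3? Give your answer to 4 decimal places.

Posterior probability ≈ 0.0365

P(black|Bag 1) = 0.75; P(black|Bag 2) = 0.5333; P(black|Bag 3) = 0.1818; P(black|Bag 4) = 0.5; P(black|Bag 5) = 0.4167.
Prior × likelihood for each source: 0.14·0.75=0.1050, 0.19·0.5333=0.1013, 0.1·0.1818=0.01818, 0.43·0.5=0.2150, 0.14·0.4167=0.05833. Summing gives P(black) = 0.49785.
P(Bag 3 | black) = 0.01818 / 0.49785 = 0.0365.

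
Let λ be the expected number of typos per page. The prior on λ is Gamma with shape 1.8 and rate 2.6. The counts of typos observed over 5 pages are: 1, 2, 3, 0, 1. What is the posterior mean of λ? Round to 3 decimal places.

The Poisson likelihood adds the total count to the shape and the number of exposure periods to the rate. Here ∑xᵢ = 7 and n = 5, so shape 1.8→8.8 and rate 2.6→7.6.
E[λ | data] = 8.8/7.6 = 1.158.

Posterior mean ≈ 1.158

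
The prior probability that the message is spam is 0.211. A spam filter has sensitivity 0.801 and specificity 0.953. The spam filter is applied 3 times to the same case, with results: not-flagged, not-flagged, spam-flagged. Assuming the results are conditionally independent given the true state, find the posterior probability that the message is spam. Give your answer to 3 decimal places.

Posterior P(H) ≈ 0.166

With H the event that the message is spam, the joint likelihood of the observed sequence is P(data|H) = 0.199·0.199·0.801 = 0.031720 and P(data|¬H) = 0.953·0.953·0.047 = 0.042686.
Bayes: P(H|data) = 0.211·0.031720 / (0.211·0.031720 + 0.789·0.042686) = 0.0066930/0.040372 = 0.1658.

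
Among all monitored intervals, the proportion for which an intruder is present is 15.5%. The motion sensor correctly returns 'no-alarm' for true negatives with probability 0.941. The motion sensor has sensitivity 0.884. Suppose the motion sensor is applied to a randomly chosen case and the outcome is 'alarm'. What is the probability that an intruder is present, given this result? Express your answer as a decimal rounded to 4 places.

Let H be the event that an intruder is present. P(H) = 0.155, so P(¬H) = 0.845. With E the 'alarm' result, P(E|H) = 0.884 and P(E|¬H) = 0.059.
P(E) = 0.884·0.155 + 0.059·0.845 = 0.13702 + 0.049855 = 0.18688.
By Bayes' theorem, P(H|E) = 0.13702 / 0.18688 = 0.7332.

P(H | E) ≈ 0.7332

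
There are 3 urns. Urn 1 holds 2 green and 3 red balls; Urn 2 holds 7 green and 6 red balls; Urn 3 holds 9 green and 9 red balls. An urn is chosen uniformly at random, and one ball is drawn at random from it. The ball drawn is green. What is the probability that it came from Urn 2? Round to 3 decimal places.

Posterior probability ≈ 0.374

Tabulate prior·likelihood by source: [1] prior 0.333333, lik 0.4, product 0.1333; [2] prior 0.333333, lik 0.5385, product 0.1795; [3] prior 0.333333, lik 0.5, product 0.1667.
Normalizing constant = 0.47949; the posterior for Urn 2 is its product over the sum, 0.1795/0.47949 = 0.374.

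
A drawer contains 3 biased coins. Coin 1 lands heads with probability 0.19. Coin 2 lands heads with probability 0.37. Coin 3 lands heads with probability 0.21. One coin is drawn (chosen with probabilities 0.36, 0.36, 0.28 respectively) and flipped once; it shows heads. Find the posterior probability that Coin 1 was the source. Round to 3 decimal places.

P(heads|C1) = 0.19; P(heads|C2) = 0.37; P(heads|C3) = 0.21.
Prior × likelihood for each source: 0.36·0.19=0.06840, 0.36·0.37=0.1332, 0.28·0.21=0.05880. Summing gives P(heads) = 0.26040.
P(Coin 1 | heads) = 0.06840 / 0.26040 = 0.263.

Posterior probability ≈ 0.263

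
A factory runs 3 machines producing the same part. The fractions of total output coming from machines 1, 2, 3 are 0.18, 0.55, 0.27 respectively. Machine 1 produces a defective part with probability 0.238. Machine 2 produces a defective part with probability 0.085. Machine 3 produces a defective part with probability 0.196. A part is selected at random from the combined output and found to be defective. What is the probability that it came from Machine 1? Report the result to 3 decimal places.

P(defective|M1) = 0.238; P(defective|M2) = 0.085; P(defective|M3) = 0.196.
Prior × likelihood for each source: 0.18·0.238=0.04284, 0.55·0.085=0.04675, 0.27·0.196=0.05292. Summing gives P(defective) = 0.14251.
P(Machine 1 | defective) = 0.04284 / 0.14251 = 0.301.

Posterior probability ≈ 0.301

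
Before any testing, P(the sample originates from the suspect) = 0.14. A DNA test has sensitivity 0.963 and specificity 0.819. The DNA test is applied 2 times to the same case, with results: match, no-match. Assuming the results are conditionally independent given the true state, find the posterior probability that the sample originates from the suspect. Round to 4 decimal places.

With H the event that the sample originates from the suspect, the joint likelihood of the observed sequence is P(data|H) = 0.963·0.037 = 0.035631 and P(data|¬H) = 0.181·0.819 = 0.14824.
Bayes: P(H|data) = 0.14·0.035631 / (0.14·0.035631 + 0.86·0.14824) = 0.0049883/0.13247 = 0.0377.

Posterior P(H) ≈ 0.0377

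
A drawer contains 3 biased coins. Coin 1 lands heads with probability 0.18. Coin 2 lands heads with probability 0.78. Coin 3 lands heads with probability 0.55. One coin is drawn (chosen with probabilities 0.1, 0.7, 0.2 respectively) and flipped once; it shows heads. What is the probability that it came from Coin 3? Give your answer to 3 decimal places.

P(heads|C1) = 0.18; P(heads|C2) = 0.78; P(heads|C3) = 0.55.
Prior × likelihood for each source: 0.1·0.18=0.01800, 0.7·0.78=0.5460, 0.2·0.55=0.1100. Summing gives P(heads) = 0.67400.
P(Coin 3 | heads) = 0.1100 / 0.67400 = 0.163.

Posterior probability ≈ 0.163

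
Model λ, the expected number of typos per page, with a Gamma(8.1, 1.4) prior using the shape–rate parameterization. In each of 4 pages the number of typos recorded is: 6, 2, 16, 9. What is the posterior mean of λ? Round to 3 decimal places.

The Poisson likelihood adds the total count to the shape and the number of exposure periods to the rate. Here ∑xᵢ = 33 and n = 4, so shape 8.1→41.1 and rate 1.4→5.4.
E[λ | data] = 41.1/5.4 = 7.611.

Posterior mean ≈ 7.611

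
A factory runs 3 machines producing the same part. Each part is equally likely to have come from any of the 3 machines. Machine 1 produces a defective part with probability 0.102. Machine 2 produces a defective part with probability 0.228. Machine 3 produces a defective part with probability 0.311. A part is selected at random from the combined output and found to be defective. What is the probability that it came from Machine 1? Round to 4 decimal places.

Tabulate prior·likelihood by source: [1] prior 0.333333, lik 0.102, product 0.03400; [2] prior 0.333333, lik 0.228, product 0.07600; [3] prior 0.333333, lik 0.311, product 0.1037.
Normalizing constant = 0.21367; the posterior for Machine 1 is its product over the sum, 0.03400/0.21367 = 0.1591.

Posterior probability ≈ 0.1591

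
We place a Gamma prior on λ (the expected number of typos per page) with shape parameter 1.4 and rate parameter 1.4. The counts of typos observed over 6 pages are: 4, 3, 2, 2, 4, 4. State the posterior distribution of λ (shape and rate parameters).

Total count ∑xᵢ = 19 over n = 6 pages.
Gamma is conjugate to the Poisson likelihood: posterior is Gamma(shape = 1.4+19 = 20.4, rate = 1.4+6 = 7.4).

Posterior: Gamma(shape=20.4, rate=7.4)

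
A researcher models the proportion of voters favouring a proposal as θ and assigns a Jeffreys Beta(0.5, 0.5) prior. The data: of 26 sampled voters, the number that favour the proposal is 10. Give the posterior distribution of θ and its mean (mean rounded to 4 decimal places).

Observing 10 successes and 16 failures updates Beta(0.5, 0.5) by adding the success and failure counts to the two shape parameters: α = 0.5+10 = 10.5, β = 0.5+16 = 16.5.
Posterior mean = α/(α+β) = 10.5/27 = 0.3889.

Posterior: Beta(10.5, 16.5); mean ≈ 0.3889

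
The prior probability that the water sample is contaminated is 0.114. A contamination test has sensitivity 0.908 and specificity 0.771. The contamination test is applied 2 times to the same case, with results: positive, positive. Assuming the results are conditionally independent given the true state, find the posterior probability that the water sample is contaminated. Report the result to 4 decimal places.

Posterior P(H) ≈ 0.6692

Let H be the event that the water sample is contaminated; start with P(H) = 0.114. P('positive'|H) = 0.908, P('positive'|¬H) = 0.229.
Update on result 1 ('positive'): P(H) ← 0.908·0.1140 / (0.908·0.1140 + 0.229·0.8860) = 0.10351/0.30641 = 0.3378.
Update on result 2 ('positive'): P(H) ← 0.908·0.3378 / (0.908·0.3378 + 0.229·0.6622) = 0.30675/0.45838 = 0.6692.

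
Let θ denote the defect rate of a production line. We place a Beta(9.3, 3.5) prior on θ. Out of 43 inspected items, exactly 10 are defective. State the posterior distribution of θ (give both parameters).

Posterior: Beta(19.3, 36.5)

Observing 10 successes and 33 failures updates Beta(9.3, 3.5) by adding the success and failure counts to the two shape parameters: α = 9.3+10 = 19.3, β = 3.5+33 = 36.5.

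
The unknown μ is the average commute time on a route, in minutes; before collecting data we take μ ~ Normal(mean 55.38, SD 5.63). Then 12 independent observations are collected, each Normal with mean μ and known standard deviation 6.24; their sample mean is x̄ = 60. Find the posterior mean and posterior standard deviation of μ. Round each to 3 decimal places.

Posterior mean ≈ 59.571; posterior SD ≈ 1.716

With known σ, the Normal prior is conjugate. Weight on the data is w = (n/σ²)/(n/σ² + 1/τ₀²) = 0.308185/(0.308185+0.0315488) = 0.90714.
Posterior mean = w·x̄ + (1−w)·μ₀ = 0.90714·60 + 0.092863·55.38 = 59.571. Posterior variance = 1/(0.308185+0.0315488) = 2.94348, so SD = 1.716.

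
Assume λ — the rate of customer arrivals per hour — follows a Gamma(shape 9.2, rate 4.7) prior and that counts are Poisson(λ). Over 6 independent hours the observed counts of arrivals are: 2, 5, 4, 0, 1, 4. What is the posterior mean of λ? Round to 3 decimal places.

The Poisson likelihood adds the total count to the shape and the number of exposure periods to the rate. Here ∑xᵢ = 16 and n = 6, so shape 9.2→25.2 and rate 4.7→10.7.
E[λ | data] = 25.2/10.7 = 2.355.

Posterior mean ≈ 2.355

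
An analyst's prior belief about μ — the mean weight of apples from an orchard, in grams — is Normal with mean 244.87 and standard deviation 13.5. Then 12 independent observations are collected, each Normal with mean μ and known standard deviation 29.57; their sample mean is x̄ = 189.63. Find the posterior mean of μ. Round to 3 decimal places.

Prior precision 1/τ₀² = 1/13.5² = 0.00548697; data precision n/σ² = 12/29.57² = 0.0137239.
Posterior precision = 0.00548697 + 0.0137239 = 0.0192109.
Posterior mean = (0.00548697·244.87 + 0.0137239·189.63) / 0.0192109 = 205.408.

Posterior mean ≈ 205.408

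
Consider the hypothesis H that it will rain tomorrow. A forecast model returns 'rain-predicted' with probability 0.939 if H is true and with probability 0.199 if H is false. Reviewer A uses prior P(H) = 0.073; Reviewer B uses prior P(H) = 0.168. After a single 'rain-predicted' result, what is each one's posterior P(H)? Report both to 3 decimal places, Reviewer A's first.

P('+'|H) = 0.939, P('+'|¬H) = 0.199.
Reviewer A: numerator 0.939·0.073 = 0.068547; evidence = 0.068547+0.199·0.927 = 0.25302; posterior = 0.271.
Reviewer B: numerator 0.939·0.168 = 0.15775; evidence = 0.15775+0.199·0.832 = 0.32332; posterior = 0.488.

Reviewer A: 0.271; Reviewer B: 0.488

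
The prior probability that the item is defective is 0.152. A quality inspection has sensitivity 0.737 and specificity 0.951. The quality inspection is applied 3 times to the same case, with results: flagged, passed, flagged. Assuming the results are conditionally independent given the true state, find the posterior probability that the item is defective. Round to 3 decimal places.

Let H be the event that the item is defective; start with P(H) = 0.152. P('flagged'|H) = 0.737, P('flagged'|¬H) = 0.049.
Update on result 1 ('flagged'): P(H) ← 0.737·0.1520 / (0.737·0.1520 + 0.049·0.8480) = 0.11202/0.15358 = 0.7294.
Update on result 2 ('passed'): P(H) ← 0.263·0.7294 / (0.263·0.7294 + 0.951·0.2706) = 0.19184/0.44915 = 0.4271.
Update on result 3 ('flagged'): P(H) ← 0.737·0.4271 / (0.737·0.4271 + 0.049·0.5729) = 0.31479/0.34286 = 0.9181.

Posterior P(H) ≈ 0.918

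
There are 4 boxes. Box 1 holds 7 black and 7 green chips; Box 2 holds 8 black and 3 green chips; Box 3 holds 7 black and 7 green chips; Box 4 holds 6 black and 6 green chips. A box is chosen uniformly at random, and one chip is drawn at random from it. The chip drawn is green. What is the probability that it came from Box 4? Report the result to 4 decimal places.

Posterior probability ≈ 0.2821

P(green|Box 1) = 0.5; P(green|Box 2) = 0.2727; P(green|Box 3) = 0.5; P(green|Box 4) = 0.5.
Prior × likelihood for each source: 0.25·0.5=0.1250, 0.25·0.2727=0.06818, 0.25·0.5=0.1250, 0.25·0.5=0.1250. Summing gives P(green) = 0.44318.
P(Box 4 | green) = 0.1250 / 0.44318 = 0.2821.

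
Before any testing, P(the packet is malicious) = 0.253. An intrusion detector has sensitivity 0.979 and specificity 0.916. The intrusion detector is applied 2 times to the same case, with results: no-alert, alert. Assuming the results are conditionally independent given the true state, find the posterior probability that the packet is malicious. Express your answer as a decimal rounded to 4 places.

Posterior P(H) ≈ 0.0830

Let H be the event that the packet is malicious; start with P(H) = 0.253. P('alert'|H) = 0.979, P('alert'|¬H) = 0.084.
Update on result 1 ('no-alert'): P(H) ← 0.021·0.2530 / (0.021·0.2530 + 0.916·0.7470) = 0.0053130/0.68956 = 0.0077.
Update on result 2 ('alert'): P(H) ← 0.979·0.0077 / (0.979·0.0077 + 0.084·0.9923) = 0.0075431/0.090896 = 0.0830.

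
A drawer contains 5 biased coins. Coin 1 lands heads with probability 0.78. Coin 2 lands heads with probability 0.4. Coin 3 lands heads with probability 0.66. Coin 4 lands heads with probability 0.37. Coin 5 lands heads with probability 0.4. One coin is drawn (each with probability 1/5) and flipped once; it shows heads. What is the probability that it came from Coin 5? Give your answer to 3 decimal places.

Posterior probability ≈ 0.153

Tabulate prior·likelihood by source: [1] prior 0.2, lik 0.78, product 0.1560; [2] prior 0.2, lik 0.4, product 0.08000; [3] prior 0.2, lik 0.66, product 0.1320; [4] prior 0.2, lik 0.37, product 0.07400; [5] prior 0.2, lik 0.4, product 0.08000.
Normalizing constant = 0.52200; the posterior for Coin 5 is its product over the sum, 0.08000/0.52200 = 0.153.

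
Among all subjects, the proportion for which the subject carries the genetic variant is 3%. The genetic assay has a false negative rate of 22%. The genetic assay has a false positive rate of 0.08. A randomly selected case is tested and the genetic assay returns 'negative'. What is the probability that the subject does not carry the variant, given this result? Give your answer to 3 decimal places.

Let H be the event that the subject carries the genetic variant. P(H) = 0.03, so P(¬H) = 0.97. With E the 'negative' result, P(E|H) = 0.22 and P(E|¬H) = 0.92.
P(E) = 0.22·0.03 + 0.92·0.97 = 0.0066000 + 0.89240 = 0.89900.
By Bayes' theorem, P(H|E) = 0.0066000 / 0.89900 = 0.007. Hence P(¬H|E) = 1 − 0.007 = 0.993.

P(¬H | E) ≈ 0.993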